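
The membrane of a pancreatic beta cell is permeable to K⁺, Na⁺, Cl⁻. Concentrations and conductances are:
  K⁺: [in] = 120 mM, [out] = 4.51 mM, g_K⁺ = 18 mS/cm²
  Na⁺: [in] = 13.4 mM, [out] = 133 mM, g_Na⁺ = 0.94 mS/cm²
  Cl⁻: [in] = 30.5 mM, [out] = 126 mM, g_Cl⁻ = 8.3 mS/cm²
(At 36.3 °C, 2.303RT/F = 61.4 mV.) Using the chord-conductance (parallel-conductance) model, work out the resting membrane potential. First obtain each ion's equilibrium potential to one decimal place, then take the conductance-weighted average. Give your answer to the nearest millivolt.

-67 mV

E_K⁺ = (61.4/1)·log₁₀(4.51/120) = -87.5 mV
E_Na⁺ = (61.4/1)·log₁₀(133/13.4) = 61.2 mV
E_Cl⁻ = (61.4/-1)·log₁₀(126/30.5) = -37.8 mV
Vm = (Σ gᵢEᵢ)/(Σ gᵢ) = (18·-87.5 + 0.94·61.2 + 8.3·-37.8) / (18 + 0.94 + 8.3)
= -1831.21 / 27.24 = -67.23 mV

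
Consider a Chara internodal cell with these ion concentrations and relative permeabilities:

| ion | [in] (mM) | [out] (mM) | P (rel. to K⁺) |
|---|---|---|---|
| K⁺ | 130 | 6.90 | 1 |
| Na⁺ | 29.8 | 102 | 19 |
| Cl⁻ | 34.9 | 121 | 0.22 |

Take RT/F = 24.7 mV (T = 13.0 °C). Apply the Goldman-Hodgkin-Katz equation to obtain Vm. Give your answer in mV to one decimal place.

Vm = 24.7 · ln[(Σ P·[cation]ₒ + Σ P·[anion]ᵢ) / (Σ P·[cation]ᵢ + Σ P·[anion]ₒ)]
Numerator = 1×6.90 + 19×102 + 0.22×34.9 = 1953
Denominator = 1×130 + 19×29.8 + 0.22×121 = 722.8
Vm = 24.7 · ln(2.7013) = 24.7 × (0.9937) = 24.55 mV

24.5 mV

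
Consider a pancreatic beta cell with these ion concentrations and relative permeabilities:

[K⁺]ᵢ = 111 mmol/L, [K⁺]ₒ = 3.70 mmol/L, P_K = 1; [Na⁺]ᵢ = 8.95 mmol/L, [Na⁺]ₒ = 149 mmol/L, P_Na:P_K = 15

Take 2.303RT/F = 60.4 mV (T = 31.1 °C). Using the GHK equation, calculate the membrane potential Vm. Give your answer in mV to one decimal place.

58.0 mV

Vm = 60.4 · log₁₀[(Σ P·[cation]ₒ + Σ P·[anion]ᵢ) / (Σ P·[cation]ᵢ + Σ P·[anion]ₒ)]
Numerator = 1×3.70 + 15×149 = 2239
Denominator = 1×111 + 15×8.95 = 245.2
Vm = 60.4 · log₁₀(9.1282) = 60.4 × (0.9604) = 58.01 mV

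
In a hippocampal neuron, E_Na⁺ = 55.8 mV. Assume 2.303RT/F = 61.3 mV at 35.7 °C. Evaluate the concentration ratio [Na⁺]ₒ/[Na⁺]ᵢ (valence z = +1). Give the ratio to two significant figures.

log₁₀([out]/[in]) = E·z/(61.3) = 55.8 × 1 / 61.3 = 0.9103
[out]/[in] = 10^(0.9103) = 8.133

8.1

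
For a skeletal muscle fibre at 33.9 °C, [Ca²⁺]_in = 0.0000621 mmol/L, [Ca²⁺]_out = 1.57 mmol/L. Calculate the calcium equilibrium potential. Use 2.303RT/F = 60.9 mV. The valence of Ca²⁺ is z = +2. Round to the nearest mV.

E = (60.9/z) · log₁₀([Ca²⁺]_out/[Ca²⁺]_in) with z = +2.
= (60.9/2) · log₁₀(1.57/0.0000621) = 30.45 · log₁₀(2.528e+04)
= 30.45 · (4.4028) = 134.07 mV

134 mV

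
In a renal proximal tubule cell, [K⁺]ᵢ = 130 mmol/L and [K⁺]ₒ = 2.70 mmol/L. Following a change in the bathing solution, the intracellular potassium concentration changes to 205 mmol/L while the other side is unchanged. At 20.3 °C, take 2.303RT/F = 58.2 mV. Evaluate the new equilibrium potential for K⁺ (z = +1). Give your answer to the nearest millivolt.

After the shift: [K⁺]_out = 2.70, [K⁺]_in = 205 mmol/L.
E_new = (58.2/1)·log₁₀(2.70/205) = 58.20 · (-1.8804) = -109.44 mV

-109 mV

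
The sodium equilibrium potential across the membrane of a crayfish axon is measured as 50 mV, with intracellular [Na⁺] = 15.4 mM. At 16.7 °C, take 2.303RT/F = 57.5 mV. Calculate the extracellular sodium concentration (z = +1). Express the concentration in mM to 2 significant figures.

Nernst: E = (57.5/1) · log₁₀([out]/[in]), so log₁₀([out]/[in]) = 50.0 × 1 / 57.5 = 0.8696.
[out]/[in] = 10^(0.8696) = 7.406.
[out] = 7.406 × 15.4 = 114 mM.

110 mM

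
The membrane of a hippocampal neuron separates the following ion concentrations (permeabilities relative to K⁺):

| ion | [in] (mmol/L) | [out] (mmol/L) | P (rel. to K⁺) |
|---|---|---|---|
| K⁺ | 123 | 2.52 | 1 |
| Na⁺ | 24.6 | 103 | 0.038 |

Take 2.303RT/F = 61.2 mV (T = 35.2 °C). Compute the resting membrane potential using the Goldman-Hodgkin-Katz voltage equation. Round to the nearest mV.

Vm = 61.2 · log₁₀[(Σ P·[cation]ₒ + Σ P·[anion]ᵢ) / (Σ P·[cation]ᵢ + Σ P·[anion]ₒ)]
Numerator = 1×2.52 + 0.038×103 = 6.434
Denominator = 1×123 + 0.038×24.6 = 123.9
Vm = 61.2 · log₁₀(0.051914) = 61.2 × (-1.2847) = -78.62 mV

-79 mV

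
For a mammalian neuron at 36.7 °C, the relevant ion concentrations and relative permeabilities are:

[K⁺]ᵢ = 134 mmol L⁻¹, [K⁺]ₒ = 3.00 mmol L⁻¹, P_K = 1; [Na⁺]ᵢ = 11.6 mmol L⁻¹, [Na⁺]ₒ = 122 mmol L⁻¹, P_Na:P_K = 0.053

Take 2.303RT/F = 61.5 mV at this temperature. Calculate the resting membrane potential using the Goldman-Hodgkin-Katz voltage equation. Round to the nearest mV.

Vm = 61.5 · log₁₀[(Σ P·[cation]ₒ + Σ P·[anion]ᵢ) / (Σ P·[cation]ᵢ + Σ P·[anion]ₒ)]
Numerator = 1×3.00 + 0.053×122 = 9.466
Denominator = 1×134 + 0.053×11.6 = 134.6
Vm = 61.5 · log₁₀(0.070319) = 61.5 × (-1.1529) = -70.90 mV

-71 mV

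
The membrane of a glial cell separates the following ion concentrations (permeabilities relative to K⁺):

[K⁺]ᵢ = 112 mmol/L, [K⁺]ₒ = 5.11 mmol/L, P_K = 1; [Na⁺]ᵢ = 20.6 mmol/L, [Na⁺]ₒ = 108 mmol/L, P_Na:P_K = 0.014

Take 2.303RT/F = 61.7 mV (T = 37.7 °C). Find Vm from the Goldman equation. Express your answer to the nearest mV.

-76 mV

Vm = 61.7 · log₁₀[(Σ P·[cation]ₒ + Σ P·[anion]ᵢ) / (Σ P·[cation]ᵢ + Σ P·[anion]ₒ)]
Numerator = 1×5.11 + 0.014×108 = 6.622
Denominator = 1×112 + 0.014×20.6 = 112.3
Vm = 61.7 · log₁₀(0.058973) = 61.7 × (-1.2293) = -75.85 mV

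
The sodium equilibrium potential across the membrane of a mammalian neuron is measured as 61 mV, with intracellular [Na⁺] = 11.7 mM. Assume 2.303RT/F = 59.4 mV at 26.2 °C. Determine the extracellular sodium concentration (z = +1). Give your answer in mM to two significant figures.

120 mM

Nernst: E = (59.4/1) · log₁₀([out]/[in]), so log₁₀([out]/[in]) = 61.0 × 1 / 59.4 = 1.0269.
[out]/[in] = 10^(1.0269) = 10.64.
[out] = 10.64 × 11.7 = 124.5 mM.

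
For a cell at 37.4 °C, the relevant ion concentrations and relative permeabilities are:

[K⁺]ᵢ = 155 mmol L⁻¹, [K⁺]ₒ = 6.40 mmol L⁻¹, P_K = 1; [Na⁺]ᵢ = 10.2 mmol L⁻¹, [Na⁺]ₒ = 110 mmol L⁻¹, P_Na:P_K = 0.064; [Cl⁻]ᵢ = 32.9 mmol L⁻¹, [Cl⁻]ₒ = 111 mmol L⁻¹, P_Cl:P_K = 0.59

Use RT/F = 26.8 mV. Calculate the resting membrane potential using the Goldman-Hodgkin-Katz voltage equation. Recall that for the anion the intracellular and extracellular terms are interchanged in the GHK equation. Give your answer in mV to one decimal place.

Vm = 26.8 · ln[(Σ P·[cation]ₒ + Σ P·[anion]ᵢ) / (Σ P·[cation]ᵢ + Σ P·[anion]ₒ)]
Numerator = 1×6.40 + 0.064×110 + 0.59×32.9 = 32.85
Denominator = 1×155 + 0.064×10.2 + 0.59×111 = 221.1
Vm = 26.8 · ln(0.14855) = 26.8 × (-1.9068) = -51.10 mV

-51.1 mV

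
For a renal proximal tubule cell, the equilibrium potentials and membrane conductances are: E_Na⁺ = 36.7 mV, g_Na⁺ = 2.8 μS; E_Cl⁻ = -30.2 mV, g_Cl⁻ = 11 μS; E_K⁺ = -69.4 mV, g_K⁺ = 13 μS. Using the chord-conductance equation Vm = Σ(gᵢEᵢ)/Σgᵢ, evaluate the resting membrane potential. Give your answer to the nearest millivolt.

Σ gᵢEᵢ = 2.8·(36.7) + 11·(-30.2) + 13·(-69.4) = -1131.64
Σ gᵢ = 2.8 + 11 + 13 = 26.8
Vm = -1131.64 / 26.8 = -42.23 mV

-42 mV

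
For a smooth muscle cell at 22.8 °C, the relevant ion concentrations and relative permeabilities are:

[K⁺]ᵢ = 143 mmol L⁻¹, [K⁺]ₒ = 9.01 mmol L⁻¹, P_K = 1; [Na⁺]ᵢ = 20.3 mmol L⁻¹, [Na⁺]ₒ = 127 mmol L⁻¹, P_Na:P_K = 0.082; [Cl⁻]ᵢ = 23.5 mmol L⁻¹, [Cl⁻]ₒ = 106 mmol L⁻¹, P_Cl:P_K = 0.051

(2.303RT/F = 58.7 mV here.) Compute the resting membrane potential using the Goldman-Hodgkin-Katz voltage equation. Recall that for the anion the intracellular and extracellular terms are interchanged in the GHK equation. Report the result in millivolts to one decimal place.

Vm = 58.7 · log₁₀[(Σ P·[cation]ₒ + Σ P·[anion]ᵢ) / (Σ P·[cation]ᵢ + Σ P·[anion]ₒ)]
Numerator = 1×9.01 + 0.082×127 + 0.051×23.5 = 20.62
Denominator = 1×143 + 0.082×20.3 + 0.051×106 = 150.1
Vm = 58.7 · log₁₀(0.13742) = 58.7 × (-0.8620) = -50.60 mV

-50.6 mV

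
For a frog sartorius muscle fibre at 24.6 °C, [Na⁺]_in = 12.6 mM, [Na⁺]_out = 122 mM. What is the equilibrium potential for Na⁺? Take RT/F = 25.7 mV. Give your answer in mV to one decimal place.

58.3 mV

E = (25.7/z) · ln([Na⁺]_out/[Na⁺]_in) with z = +1.
= (25.7/1) · ln(122/12.6) = 25.70 · ln(9.683)
= 25.70 · (2.2703) = 58.35 mV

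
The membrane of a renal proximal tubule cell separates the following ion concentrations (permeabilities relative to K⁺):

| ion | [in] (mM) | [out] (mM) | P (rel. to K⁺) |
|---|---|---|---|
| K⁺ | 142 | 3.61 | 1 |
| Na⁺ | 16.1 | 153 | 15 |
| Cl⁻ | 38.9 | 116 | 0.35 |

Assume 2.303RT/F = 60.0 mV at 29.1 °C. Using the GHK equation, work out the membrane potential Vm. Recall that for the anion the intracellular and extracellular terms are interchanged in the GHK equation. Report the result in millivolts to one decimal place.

44.2 mV

Vm = 60.0 · log₁₀[(Σ P·[cation]ₒ + Σ P·[anion]ᵢ) / (Σ P·[cation]ᵢ + Σ P·[anion]ₒ)]
Numerator = 1×3.61 + 15×153 + 0.35×38.9 = 2312
Denominator = 1×142 + 15×16.1 + 0.35×116 = 424.1
Vm = 60.0 · log₁₀(5.4521) = 60.0 × (0.7366) = 44.19 mV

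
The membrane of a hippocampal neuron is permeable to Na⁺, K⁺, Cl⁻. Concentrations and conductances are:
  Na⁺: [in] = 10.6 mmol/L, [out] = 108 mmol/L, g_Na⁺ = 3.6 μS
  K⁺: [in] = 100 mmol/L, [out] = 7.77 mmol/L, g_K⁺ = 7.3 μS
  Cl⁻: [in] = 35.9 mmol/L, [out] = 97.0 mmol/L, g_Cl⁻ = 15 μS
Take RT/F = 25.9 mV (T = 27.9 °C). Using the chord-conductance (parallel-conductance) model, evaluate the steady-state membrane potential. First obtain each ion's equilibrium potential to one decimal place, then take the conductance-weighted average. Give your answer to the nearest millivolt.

E_Na⁺ = (25.9/1)·ln(108/10.6) = 60.1 mV
E_K⁺ = (25.9/1)·ln(7.77/100) = -66.2 mV
E_Cl⁻ = (25.9/-1)·ln(97.0/35.9) = -25.7 mV
Vm = (Σ gᵢEᵢ)/(Σ gᵢ) = (3.6·60.1 + 7.3·-66.2 + 15·-25.7) / (3.6 + 7.3 + 15)
= -652.40 / 25.9 = -25.19 mV

-25 mV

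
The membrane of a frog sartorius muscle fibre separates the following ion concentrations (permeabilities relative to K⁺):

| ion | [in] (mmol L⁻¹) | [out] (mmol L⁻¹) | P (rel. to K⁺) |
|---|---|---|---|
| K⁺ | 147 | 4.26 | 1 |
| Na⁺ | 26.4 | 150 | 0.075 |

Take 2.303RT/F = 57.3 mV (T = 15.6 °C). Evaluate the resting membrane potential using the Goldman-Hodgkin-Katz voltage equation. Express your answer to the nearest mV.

Vm = 57.3 · log₁₀[(Σ P·[cation]ₒ + Σ P·[anion]ᵢ) / (Σ P·[cation]ᵢ + Σ P·[anion]ₒ)]
Numerator = 1×4.26 + 0.075×150 = 15.51
Denominator = 1×147 + 0.075×26.4 = 149
Vm = 57.3 · log₁₀(0.10411) = 57.3 × (-0.9825) = -56.30 mV

-56 mV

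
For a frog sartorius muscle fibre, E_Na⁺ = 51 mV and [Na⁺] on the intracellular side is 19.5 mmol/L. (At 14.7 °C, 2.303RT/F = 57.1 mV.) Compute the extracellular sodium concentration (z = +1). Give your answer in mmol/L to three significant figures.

152 mmol/L

Nernst: E = (57.1/1) · log₁₀([out]/[in]), so log₁₀([out]/[in]) = 51.0 × 1 / 57.1 = 0.8932.
[out]/[in] = 10^(0.8932) = 7.819.
[out] = 7.819 × 19.5 = 152.5 mmol/L.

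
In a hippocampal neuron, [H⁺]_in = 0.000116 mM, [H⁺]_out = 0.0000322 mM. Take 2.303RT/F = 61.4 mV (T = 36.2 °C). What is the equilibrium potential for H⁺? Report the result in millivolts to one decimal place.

-34.2 mV

E = (61.4/z) · log₁₀([H⁺]_out/[H⁺]_in) with z = +1.
= (61.4/1) · log₁₀(0.0000322/0.000116) = 61.40 · log₁₀(0.2776)
= 61.40 · (-0.5566) = -34.18 mV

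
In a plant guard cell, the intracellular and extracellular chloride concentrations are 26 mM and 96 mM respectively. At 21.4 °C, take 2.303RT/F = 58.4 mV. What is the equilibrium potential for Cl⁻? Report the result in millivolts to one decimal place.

E = (58.4/z) · log₁₀([Cl⁻]_out/[Cl⁻]_in) with z = -1.
For an anion, dividing by z = -1 reverses the sign.
= (58.4/-1) · log₁₀(96/26) = -58.40 · log₁₀(3.692)
= -58.40 · (0.5673) = -33.13 mV

-33.1 mV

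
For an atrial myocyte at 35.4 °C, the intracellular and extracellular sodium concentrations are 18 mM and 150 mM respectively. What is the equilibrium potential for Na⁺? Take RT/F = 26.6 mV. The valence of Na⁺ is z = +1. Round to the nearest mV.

E = (26.6/z) · ln([Na⁺]_out/[Na⁺]_in) with z = +1.
= (26.6/1) · ln(150/18) = 26.60 · ln(8.333)
= 26.60 · (2.1203) = 56.40 mV

56 mV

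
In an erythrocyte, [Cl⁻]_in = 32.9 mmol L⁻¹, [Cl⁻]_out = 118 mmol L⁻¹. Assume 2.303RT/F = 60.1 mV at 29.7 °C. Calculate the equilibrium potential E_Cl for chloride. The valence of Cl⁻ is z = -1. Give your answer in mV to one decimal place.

E = (60.1/z) · log₁₀([Cl⁻]_out/[Cl⁻]_in) with z = -1.
For an anion, dividing by z = -1 reverses the sign.
= (60.1/-1) · log₁₀(118/32.9) = -60.10 · log₁₀(3.587)
= -60.10 · (0.5547) = -33.34 mV

-33.3 mV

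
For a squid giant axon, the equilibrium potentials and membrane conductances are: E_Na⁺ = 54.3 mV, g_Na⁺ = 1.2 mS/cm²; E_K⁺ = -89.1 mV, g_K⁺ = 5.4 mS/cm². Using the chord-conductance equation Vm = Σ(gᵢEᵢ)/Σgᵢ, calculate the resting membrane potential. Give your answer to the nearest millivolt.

-63 mV

Σ gᵢEᵢ = 1.2·(54.3) + 5.4·(-89.1) = -415.98
Σ gᵢ = 1.2 + 5.4 = 6.6
Vm = -415.98 / 6.6 = -63.03 mV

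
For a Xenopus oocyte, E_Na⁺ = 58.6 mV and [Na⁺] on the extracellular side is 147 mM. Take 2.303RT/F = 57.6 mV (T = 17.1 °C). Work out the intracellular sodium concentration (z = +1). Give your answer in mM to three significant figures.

Nernst: E = (57.6/1) · log₁₀([out]/[in]), so log₁₀([out]/[in]) = 58.6 × 1 / 57.6 = 1.0174.
[out]/[in] = 10^(1.0174) = 10.41.
[in] = 147 / 10.41 = 14.12 mM.

14.1 mM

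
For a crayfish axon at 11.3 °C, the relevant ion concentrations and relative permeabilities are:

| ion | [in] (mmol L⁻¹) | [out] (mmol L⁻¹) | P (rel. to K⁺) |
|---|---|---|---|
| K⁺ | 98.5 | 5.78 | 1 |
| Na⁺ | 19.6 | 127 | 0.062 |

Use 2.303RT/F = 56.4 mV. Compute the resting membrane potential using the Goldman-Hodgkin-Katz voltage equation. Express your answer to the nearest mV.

-49 mV

Vm = 56.4 · log₁₀[(Σ P·[cation]ₒ + Σ P·[anion]ᵢ) / (Σ P·[cation]ᵢ + Σ P·[anion]ₒ)]
Numerator = 1×5.78 + 0.062×127 = 13.65
Denominator = 1×98.5 + 0.062×19.6 = 99.72
Vm = 56.4 · log₁₀(0.13693) = 56.4 × (-0.8635) = -48.70 mV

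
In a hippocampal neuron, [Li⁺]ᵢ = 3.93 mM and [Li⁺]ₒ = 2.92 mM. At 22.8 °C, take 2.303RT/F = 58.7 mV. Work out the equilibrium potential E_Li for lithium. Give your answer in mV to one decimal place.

E = (58.7/z) · log₁₀([Li⁺]_out/[Li⁺]_in) with z = +1.
= (58.7/1) · log₁₀(2.92/3.93) = 58.70 · log₁₀(0.743)
= 58.70 · (-0.1290) = -7.57 mV

-7.6 mV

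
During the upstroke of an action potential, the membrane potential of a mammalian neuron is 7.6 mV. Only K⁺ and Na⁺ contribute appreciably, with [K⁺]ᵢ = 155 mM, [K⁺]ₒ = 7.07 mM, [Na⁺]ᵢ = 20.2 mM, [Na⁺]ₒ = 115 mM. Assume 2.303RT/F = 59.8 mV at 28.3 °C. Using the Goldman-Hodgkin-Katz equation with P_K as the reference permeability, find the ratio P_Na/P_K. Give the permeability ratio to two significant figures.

2.3

Let α = P_Na/P_K. GHK: Vm = 59.8·log₁₀[(Kₒ + α·Naₒ)/(Kᵢ + α·Naᵢ)].
10^(Vm/59.8) = 10^(7.6/59.8) = 1.34
So 1.34·(Kᵢ + α·Naᵢ) = Kₒ + α·Naₒ → α = (1.34·155.0 − 7.07) / (115.0 − 1.34·20.2)
α = (207.7 − 7.07) / (115.0 − 27.07) = 200.6/87.93 = 2.282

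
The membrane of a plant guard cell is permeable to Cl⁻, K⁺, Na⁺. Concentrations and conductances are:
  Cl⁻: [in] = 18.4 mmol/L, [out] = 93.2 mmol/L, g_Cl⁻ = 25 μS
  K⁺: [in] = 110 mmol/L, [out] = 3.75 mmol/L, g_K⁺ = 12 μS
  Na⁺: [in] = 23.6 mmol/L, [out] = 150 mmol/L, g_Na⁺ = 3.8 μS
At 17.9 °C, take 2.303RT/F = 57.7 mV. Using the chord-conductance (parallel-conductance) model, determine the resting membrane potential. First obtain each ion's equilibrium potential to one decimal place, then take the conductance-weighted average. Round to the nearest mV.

-46 mV

E_Cl⁻ = (57.7/-1)·log₁₀(93.2/18.4) = -40.7 mV
E_K⁺ = (57.7/1)·log₁₀(3.75/110) = -84.7 mV
E_Na⁺ = (57.7/1)·log₁₀(150/23.6) = 46.3 mV
Vm = (Σ gᵢEᵢ)/(Σ gᵢ) = (25·-40.7 + 12·-84.7 + 3.8·46.3) / (25 + 12 + 3.8)
= -1857.96 / 40.8 = -45.54 mV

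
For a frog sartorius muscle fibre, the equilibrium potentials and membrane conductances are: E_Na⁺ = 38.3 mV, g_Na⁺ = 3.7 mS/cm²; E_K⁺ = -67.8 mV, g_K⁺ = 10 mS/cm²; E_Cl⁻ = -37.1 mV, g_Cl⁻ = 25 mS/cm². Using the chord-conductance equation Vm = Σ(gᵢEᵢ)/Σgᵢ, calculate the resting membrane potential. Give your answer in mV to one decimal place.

-37.8 mV

Σ gᵢEᵢ = 3.7·(38.3) + 10·(-67.8) + 25·(-37.1) = -1463.79
Σ gᵢ = 3.7 + 10 + 25 = 38.7
Vm = -1463.79 / 38.7 = -37.82 mV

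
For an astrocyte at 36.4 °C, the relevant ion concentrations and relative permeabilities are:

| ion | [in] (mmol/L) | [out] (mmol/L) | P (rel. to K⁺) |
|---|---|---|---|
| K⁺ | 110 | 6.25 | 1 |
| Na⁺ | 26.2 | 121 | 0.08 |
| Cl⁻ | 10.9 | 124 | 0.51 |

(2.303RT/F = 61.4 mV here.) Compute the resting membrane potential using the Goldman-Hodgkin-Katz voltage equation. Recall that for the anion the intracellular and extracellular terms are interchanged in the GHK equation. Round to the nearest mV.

-56 mV

Vm = 61.4 · log₁₀[(Σ P·[cation]ₒ + Σ P·[anion]ᵢ) / (Σ P·[cation]ᵢ + Σ P·[anion]ₒ)]
Numerator = 1×6.25 + 0.08×121 + 0.51×10.9 = 21.49
Denominator = 1×110 + 0.08×26.2 + 0.51×124 = 175.3
Vm = 61.4 · log₁₀(0.12256) = 61.4 × (-0.9117) = -55.98 mV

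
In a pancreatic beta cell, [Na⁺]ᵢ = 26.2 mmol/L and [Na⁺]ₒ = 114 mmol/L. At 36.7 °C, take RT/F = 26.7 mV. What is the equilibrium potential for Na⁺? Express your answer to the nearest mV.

39 mV

E = (26.7/z) · ln([Na⁺]_out/[Na⁺]_in) with z = +1.
= (26.7/1) · ln(114/26.2) = 26.70 · ln(4.351)
= 26.70 · (1.4704) = 39.26 mV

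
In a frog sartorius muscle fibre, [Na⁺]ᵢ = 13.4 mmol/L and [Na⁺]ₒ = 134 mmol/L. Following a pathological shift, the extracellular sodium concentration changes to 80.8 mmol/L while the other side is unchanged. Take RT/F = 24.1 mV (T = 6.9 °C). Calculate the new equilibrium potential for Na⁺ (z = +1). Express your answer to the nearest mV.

43 mV

After the shift: [Na⁺]_out = 80.8, [Na⁺]_in = 13.4 mmol/L.
E_new = (24.1/1)·ln(80.8/13.4) = 24.10 · (1.7967) = 43.30 mV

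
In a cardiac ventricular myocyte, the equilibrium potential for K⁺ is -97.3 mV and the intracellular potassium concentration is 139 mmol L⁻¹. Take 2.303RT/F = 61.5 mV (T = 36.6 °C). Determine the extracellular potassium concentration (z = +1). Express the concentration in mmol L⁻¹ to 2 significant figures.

Nernst: E = (61.5/1) · log₁₀([out]/[in]), so log₁₀([out]/[in]) = -97.3 × 1 / 61.5 = -1.5821.
[out]/[in] = 10^(-1.5821) = 0.02617.
[out] = 0.02617 × 139 = 3.638 mmol L⁻¹.

3.6 mmol L⁻¹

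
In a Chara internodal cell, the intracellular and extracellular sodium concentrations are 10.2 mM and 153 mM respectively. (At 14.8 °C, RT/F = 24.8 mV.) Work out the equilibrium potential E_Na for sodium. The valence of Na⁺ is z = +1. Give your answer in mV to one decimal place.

67.2 mV

E = (24.8/z) · ln([Na⁺]_out/[Na⁺]_in) with z = +1.
= (24.8/1) · ln(153/10.2) = 24.80 · ln(15)
= 24.80 · (2.7081) = 67.16 mV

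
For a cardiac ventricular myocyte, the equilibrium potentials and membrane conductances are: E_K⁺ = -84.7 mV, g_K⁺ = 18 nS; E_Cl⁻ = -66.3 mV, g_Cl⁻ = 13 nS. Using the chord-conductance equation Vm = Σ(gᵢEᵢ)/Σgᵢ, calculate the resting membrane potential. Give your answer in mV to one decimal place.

Σ gᵢEᵢ = 18·(-84.7) + 13·(-66.3) = -2386.50
Σ gᵢ = 18 + 13 = 31
Vm = -2386.50 / 31 = -76.98 mV

-77.0 mV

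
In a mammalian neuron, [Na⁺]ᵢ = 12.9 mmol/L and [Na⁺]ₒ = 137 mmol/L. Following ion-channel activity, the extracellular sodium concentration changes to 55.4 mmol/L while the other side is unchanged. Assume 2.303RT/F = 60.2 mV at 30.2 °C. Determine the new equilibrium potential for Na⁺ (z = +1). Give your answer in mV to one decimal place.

After the shift: [Na⁺]_out = 55.4, [Na⁺]_in = 12.9 mmol/L.
E_new = (60.2/1)·log₁₀(55.4/12.9) = 60.20 · (0.6329) = 38.10 mV

38.1 mV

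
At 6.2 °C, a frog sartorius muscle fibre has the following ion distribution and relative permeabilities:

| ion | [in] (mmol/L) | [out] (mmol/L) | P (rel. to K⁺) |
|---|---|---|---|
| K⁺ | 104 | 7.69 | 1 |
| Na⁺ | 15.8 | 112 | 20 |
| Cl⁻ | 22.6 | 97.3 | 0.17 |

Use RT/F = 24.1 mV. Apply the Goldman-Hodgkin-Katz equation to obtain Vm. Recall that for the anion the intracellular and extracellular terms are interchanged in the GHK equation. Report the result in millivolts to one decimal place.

39.5 mV

Vm = 24.1 · ln[(Σ P·[cation]ₒ + Σ P·[anion]ᵢ) / (Σ P·[cation]ᵢ + Σ P·[anion]ₒ)]
Numerator = 1×7.69 + 20×112 + 0.17×22.6 = 2252
Denominator = 1×104 + 20×15.8 + 0.17×97.3 = 436.5
Vm = 24.1 · ln(5.1577) = 24.1 × (1.6405) = 39.54 mV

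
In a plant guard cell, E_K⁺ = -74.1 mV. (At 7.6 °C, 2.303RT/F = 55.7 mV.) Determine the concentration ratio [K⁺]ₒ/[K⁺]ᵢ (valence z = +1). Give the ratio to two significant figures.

log₁₀([out]/[in]) = E·z/(55.7) = -74.1 × 1 / 55.7 = -1.3303
[out]/[in] = 10^(-1.3303) = 0.04674

0.047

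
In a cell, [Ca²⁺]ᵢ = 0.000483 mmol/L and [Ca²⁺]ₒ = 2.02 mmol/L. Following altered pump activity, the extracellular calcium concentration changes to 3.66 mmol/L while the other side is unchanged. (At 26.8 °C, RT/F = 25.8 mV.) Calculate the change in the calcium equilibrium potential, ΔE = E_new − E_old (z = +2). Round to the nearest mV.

8 mV

E_old = (25.8/2)·ln(2.02/0.000483) = 107.57 mV
E_new = (25.8/2)·ln(3.66/0.000483) = 115.24 mV
ΔE = 115.24 − (107.57) = 7.67 mV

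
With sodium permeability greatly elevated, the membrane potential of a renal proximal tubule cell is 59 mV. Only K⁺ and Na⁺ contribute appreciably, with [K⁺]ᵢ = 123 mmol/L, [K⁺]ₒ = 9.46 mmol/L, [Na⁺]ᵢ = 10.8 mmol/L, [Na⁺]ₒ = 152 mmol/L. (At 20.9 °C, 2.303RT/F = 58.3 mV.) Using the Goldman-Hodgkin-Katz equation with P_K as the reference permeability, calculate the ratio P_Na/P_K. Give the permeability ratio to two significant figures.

31

Let α = P_Na/P_K. GHK: Vm = 58.3·log₁₀[(Kₒ + α·Naₒ)/(Kᵢ + α·Naᵢ)].
10^(Vm/58.3) = 10^(59.0/58.3) = 10.28
So 10.28·(Kᵢ + α·Naᵢ) = Kₒ + α·Naₒ → α = (10.28·123.0 − 9.46) / (152.0 − 10.28·10.8)
α = (1264 − 9.46) / (152.0 − 111) = 1255/40.97 = 30.63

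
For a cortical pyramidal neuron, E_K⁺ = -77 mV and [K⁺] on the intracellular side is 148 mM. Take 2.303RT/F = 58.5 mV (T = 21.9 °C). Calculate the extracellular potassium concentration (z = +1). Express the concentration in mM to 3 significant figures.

Nernst: E = (58.5/1) · log₁₀([out]/[in]), so log₁₀([out]/[in]) = -77.0 × 1 / 58.5 = -1.3162.
[out]/[in] = 10^(-1.3162) = 0.04828.
[out] = 0.04828 × 148 = 7.145 mM.

7.15 mM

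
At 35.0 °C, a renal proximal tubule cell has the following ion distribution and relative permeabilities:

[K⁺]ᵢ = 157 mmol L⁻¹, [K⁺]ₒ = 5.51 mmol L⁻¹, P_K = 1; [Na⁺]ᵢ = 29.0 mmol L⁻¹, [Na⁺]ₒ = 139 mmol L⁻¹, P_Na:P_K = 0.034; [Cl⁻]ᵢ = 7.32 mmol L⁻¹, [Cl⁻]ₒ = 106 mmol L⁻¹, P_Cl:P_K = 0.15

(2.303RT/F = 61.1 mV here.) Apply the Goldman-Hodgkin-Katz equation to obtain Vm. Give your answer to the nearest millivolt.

Vm = 61.1 · log₁₀[(Σ P·[cation]ₒ + Σ P·[anion]ᵢ) / (Σ P·[cation]ᵢ + Σ P·[anion]ₒ)]
Numerator = 1×5.51 + 0.034×139 + 0.15×7.32 = 11.33
Denominator = 1×157 + 0.034×29.0 + 0.15×106 = 173.9
Vm = 61.1 · log₁₀(0.065181) = 61.1 × (-1.1859) = -72.46 mV

-72 mV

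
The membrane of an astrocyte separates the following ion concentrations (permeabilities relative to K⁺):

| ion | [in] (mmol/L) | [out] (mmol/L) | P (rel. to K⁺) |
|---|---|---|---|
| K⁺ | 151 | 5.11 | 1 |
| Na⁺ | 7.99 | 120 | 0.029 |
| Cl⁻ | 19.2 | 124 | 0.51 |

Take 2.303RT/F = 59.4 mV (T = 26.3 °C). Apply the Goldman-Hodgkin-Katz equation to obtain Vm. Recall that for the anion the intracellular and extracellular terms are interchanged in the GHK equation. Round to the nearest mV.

Vm = 59.4 · log₁₀[(Σ P·[cation]ₒ + Σ P·[anion]ᵢ) / (Σ P·[cation]ᵢ + Σ P·[anion]ₒ)]
Numerator = 1×5.11 + 0.029×120 + 0.51×19.2 = 18.38
Denominator = 1×151 + 0.029×7.99 + 0.51×124 = 214.5
Vm = 59.4 · log₁₀(0.085708) = 59.4 × (-1.0670) = -63.38 mV

-63 mV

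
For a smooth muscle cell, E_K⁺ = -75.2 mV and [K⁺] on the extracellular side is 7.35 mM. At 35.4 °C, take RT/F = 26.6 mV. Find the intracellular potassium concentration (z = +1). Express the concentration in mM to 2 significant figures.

120 mM

Nernst: E = (26.6/1) · ln([out]/[in]), so ln([out]/[in]) = -75.2 × 1 / 26.6 = -2.8271.
[out]/[in] = e^(-2.8271) = 0.05919.
[in] = 7.35 / 0.05919 = 124.2 mM.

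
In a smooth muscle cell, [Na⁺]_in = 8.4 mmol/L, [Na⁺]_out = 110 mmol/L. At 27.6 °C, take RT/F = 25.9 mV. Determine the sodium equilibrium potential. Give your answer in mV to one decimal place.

66.6 mV

E = (25.9/z) · ln([Na⁺]_out/[Na⁺]_in) with z = +1.
= (25.9/1) · ln(110/8.4) = 25.90 · ln(13.1)
= 25.90 · (2.5722) = 66.62 mV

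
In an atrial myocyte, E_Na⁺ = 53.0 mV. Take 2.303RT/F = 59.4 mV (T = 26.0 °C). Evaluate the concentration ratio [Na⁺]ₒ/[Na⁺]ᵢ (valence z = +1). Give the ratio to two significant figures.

log₁₀([out]/[in]) = E·z/(59.4) = 53.0 × 1 / 59.4 = 0.8923
[out]/[in] = 10^(0.8923) = 7.803

7.8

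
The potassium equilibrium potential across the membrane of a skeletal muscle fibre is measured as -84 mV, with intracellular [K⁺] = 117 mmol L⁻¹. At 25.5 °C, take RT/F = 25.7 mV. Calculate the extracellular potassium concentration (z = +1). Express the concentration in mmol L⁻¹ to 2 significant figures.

Nernst: E = (25.7/1) · ln([out]/[in]), so ln([out]/[in]) = -84.0 × 1 / 25.7 = -3.2685.
[out]/[in] = e^(-3.2685) = 0.03806.
[out] = 0.03806 × 117 = 4.454 mmol L⁻¹.

4.5 mmol L⁻¹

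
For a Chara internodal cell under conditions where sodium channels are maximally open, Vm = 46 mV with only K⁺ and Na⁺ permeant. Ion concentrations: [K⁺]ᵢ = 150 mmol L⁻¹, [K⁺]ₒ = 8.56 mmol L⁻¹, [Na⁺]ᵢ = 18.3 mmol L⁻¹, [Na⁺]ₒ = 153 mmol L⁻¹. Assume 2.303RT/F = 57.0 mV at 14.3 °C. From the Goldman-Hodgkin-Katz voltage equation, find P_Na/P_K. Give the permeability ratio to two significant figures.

Let α = P_Na/P_K. GHK: Vm = 57.0·log₁₀[(Kₒ + α·Naₒ)/(Kᵢ + α·Naᵢ)].
10^(Vm/57.0) = 10^(46.0/57.0) = 6.4124
So 6.4124·(Kᵢ + α·Naᵢ) = Kₒ + α·Naₒ → α = (6.4124·150.0 − 8.56) / (153.0 − 6.4124·18.3)
α = (961.9 − 8.56) / (153.0 − 117.3) = 953.3/35.65 = 26.74

27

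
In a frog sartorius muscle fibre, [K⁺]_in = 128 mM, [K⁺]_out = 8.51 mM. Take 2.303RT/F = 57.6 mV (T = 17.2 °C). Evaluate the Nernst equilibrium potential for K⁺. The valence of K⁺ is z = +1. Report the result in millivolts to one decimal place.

-67.8 mV

E = (57.6/z) · log₁₀([K⁺]_out/[K⁺]_in) with z = +1.
= (57.6/1) · log₁₀(8.51/128) = 57.60 · log₁₀(0.06648)
= 57.60 · (-1.1773) = -67.81 mV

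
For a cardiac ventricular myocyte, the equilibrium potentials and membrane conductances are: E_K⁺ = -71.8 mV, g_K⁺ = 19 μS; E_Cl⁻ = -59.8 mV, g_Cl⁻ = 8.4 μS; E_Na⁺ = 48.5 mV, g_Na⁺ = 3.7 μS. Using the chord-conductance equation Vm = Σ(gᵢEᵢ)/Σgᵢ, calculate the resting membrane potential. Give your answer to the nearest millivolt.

-54 mV

Σ gᵢEᵢ = 19·(-71.8) + 8.4·(-59.8) + 3.7·(48.5) = -1687.07
Σ gᵢ = 19 + 8.4 + 3.7 = 31.1
Vm = -1687.07 / 31.1 = -54.25 mV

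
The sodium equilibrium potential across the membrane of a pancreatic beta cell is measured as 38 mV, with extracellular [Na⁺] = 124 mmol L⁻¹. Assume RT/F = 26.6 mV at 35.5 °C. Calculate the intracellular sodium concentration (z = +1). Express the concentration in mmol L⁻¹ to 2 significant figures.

Nernst: E = (26.6/1) · ln([out]/[in]), so ln([out]/[in]) = 38.0 × 1 / 26.6 = 1.4286.
[out]/[in] = e^(1.4286) = 4.173.
[in] = 124 / 4.173 = 29.72 mmol L⁻¹.

30 mmol L⁻¹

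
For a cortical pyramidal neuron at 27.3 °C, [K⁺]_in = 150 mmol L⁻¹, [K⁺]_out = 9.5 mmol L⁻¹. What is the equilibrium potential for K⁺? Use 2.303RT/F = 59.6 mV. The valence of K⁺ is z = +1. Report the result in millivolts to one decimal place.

-71.4 mV

E = (59.6/z) · log₁₀([K⁺]_out/[K⁺]_in) with z = +1.
= (59.6/1) · log₁₀(9.5/150) = 59.60 · log₁₀(0.06333)
= 59.60 · (-1.1984) = -71.42 mV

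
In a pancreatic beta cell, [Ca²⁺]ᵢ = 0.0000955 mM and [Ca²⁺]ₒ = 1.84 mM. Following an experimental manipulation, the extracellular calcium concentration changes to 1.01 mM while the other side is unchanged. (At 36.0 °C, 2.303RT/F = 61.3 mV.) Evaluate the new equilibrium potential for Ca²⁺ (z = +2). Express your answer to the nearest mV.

After the shift: [Ca²⁺]_out = 1.01, [Ca²⁺]_in = 0.0000955 mM.
E_new = (61.3/2)·log₁₀(1.01/0.0000955) = 30.65 · (4.0243) = 123.35 mV

123 mV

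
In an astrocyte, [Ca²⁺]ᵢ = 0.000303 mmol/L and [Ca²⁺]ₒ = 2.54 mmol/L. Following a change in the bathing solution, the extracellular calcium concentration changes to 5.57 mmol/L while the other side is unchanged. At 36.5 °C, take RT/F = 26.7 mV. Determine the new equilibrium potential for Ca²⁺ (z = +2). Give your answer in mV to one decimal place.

After the shift: [Ca²⁺]_out = 5.57, [Ca²⁺]_in = 0.000303 mmol/L.
E_new = (26.7/2)·ln(5.57/0.000303) = 13.35 · (9.8192) = 131.09 mV

131.1 mV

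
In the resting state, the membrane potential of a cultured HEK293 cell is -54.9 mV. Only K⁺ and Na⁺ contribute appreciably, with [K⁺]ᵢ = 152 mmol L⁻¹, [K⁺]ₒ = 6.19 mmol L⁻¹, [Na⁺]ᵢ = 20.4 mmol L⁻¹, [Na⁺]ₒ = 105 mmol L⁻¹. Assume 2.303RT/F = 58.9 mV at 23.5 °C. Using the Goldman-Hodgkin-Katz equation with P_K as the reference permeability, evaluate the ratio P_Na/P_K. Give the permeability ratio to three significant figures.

Let α = P_Na/P_K. GHK: Vm = 58.9·log₁₀[(Kₒ + α·Naₒ)/(Kᵢ + α·Naᵢ)].
10^(Vm/58.9) = 10^(-54.9/58.9) = 0.11693
So 0.11693·(Kᵢ + α·Naᵢ) = Kₒ + α·Naₒ → α = (0.11693·152.0 − 6.19) / (105.0 − 0.11693·20.4)
α = (17.77 − 6.19) / (105.0 − 2.385) = 11.58/102.6 = 0.1129

0.113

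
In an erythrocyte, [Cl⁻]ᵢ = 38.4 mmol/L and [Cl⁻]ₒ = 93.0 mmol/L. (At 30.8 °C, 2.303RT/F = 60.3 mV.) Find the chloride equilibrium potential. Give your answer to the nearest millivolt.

E = (60.3/z) · log₁₀([Cl⁻]_out/[Cl⁻]_in) with z = -1.
For an anion, dividing by z = -1 reverses the sign.
= (60.3/-1) · log₁₀(93.0/38.4) = -60.30 · log₁₀(2.422)
= -60.30 · (0.3842) = -23.16 mV

-23 mV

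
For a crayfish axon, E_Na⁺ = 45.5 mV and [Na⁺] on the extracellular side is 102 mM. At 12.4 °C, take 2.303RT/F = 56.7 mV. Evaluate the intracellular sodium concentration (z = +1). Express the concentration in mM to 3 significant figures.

Nernst: E = (56.7/1) · log₁₀([out]/[in]), so log₁₀([out]/[in]) = 45.5 × 1 / 56.7 = 0.8025.
[out]/[in] = 10^(0.8025) = 6.346.
[in] = 102 / 6.346 = 16.07 mM.

16.1 mM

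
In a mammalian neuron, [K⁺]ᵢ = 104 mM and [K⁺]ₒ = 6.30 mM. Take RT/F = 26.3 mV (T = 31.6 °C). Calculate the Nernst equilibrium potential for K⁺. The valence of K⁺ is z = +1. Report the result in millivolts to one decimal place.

E = (26.3/z) · ln([K⁺]_out/[K⁺]_in) with z = +1.
= (26.3/1) · ln(6.30/104) = 26.30 · ln(0.06058)
= 26.30 · (-2.8038) = -73.74 mV

-73.7 mV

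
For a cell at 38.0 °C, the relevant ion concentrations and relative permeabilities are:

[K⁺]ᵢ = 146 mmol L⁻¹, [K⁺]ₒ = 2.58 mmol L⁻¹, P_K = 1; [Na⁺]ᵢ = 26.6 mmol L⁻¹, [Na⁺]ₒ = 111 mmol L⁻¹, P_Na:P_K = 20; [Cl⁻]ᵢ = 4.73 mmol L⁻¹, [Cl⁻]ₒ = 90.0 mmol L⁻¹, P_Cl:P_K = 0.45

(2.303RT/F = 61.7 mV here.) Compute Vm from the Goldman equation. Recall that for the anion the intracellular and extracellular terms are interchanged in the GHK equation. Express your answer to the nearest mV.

Vm = 61.7 · log₁₀[(Σ P·[cation]ₒ + Σ P·[anion]ᵢ) / (Σ P·[cation]ᵢ + Σ P·[anion]ₒ)]
Numerator = 1×2.58 + 20×111 + 0.45×4.73 = 2225
Denominator = 1×146 + 20×26.6 + 0.45×90.0 = 718.5
Vm = 61.7 · log₁₀(3.0963) = 61.7 × (0.4908) = 30.29 mV

30 mV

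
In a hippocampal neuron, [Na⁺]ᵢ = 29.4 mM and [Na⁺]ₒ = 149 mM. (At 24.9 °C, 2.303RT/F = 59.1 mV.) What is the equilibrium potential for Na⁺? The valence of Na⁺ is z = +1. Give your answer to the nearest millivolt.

42 mV

E = (59.1/z) · log₁₀([Na⁺]_out/[Na⁺]_in) with z = +1.
= (59.1/1) · log₁₀(149/29.4) = 59.10 · log₁₀(5.068)
= 59.10 · (0.7048) = 41.66 mV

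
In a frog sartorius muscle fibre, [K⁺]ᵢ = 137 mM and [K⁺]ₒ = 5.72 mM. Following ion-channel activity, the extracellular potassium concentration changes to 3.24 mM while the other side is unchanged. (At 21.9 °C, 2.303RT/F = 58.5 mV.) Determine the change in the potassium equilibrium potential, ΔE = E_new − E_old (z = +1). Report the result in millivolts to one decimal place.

E_old = (58.5/1)·log₁₀(5.72/137) = -80.69 mV
E_new = (58.5/1)·log₁₀(3.24/137) = -95.13 mV
ΔE = -95.13 − (-80.69) = -14.44 mV

-14.4 mV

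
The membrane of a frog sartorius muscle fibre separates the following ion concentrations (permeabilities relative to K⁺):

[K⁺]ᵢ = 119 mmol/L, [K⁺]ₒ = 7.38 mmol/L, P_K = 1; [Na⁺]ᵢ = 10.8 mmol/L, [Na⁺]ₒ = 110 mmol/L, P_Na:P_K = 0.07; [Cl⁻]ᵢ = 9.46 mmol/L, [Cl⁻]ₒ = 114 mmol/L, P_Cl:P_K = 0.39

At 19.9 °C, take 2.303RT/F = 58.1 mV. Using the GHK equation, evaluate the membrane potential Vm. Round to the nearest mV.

Vm = 58.1 · log₁₀[(Σ P·[cation]ₒ + Σ P·[anion]ᵢ) / (Σ P·[cation]ᵢ + Σ P·[anion]ₒ)]
Numerator = 1×7.38 + 0.07×110 + 0.39×9.46 = 18.77
Denominator = 1×119 + 0.07×10.8 + 0.39×114 = 164.2
Vm = 58.1 · log₁₀(0.1143) = 58.1 × (-0.9420) = -54.73 mV

-55 mV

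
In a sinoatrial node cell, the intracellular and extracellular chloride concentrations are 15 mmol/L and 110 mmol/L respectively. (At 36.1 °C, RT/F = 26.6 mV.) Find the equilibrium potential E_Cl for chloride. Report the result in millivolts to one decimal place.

E = (26.6/z) · ln([Cl⁻]_out/[Cl⁻]_in) with z = -1.
For an anion, dividing by z = -1 reverses the sign.
= (26.6/-1) · ln(110/15) = -26.60 · ln(7.333)
= -26.60 · (1.9924) = -53.00 mV

-53.0 mV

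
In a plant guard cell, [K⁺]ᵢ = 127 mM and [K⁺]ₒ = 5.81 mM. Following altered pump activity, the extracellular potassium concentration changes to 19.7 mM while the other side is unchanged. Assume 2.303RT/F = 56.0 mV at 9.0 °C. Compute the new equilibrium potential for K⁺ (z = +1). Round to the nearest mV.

-45 mV

After the shift: [K⁺]_out = 19.7, [K⁺]_in = 127 mM.
E_new = (56.0/1)·log₁₀(19.7/127) = 56.00 · (-0.8093) = -45.32 mV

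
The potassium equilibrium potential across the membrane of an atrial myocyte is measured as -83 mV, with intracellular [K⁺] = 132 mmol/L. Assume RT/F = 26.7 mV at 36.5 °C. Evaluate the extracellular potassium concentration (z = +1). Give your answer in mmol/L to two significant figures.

Nernst: E = (26.7/1) · ln([out]/[in]), so ln([out]/[in]) = -83.0 × 1 / 26.7 = -3.1086.
[out]/[in] = e^(-3.1086) = 0.04466.
[out] = 0.04466 × 132 = 5.895 mmol/L.

5.9 mmol/L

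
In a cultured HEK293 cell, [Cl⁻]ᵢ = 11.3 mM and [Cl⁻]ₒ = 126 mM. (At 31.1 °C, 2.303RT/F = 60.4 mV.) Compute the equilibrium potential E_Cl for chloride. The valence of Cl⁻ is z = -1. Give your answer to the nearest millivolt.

-63 mV

E = (60.4/z) · log₁₀([Cl⁻]_out/[Cl⁻]_in) with z = -1.
For an anion, dividing by z = -1 reverses the sign.
= (60.4/-1) · log₁₀(126/11.3) = -60.40 · log₁₀(11.15)
= -60.40 · (1.0473) = -63.26 mV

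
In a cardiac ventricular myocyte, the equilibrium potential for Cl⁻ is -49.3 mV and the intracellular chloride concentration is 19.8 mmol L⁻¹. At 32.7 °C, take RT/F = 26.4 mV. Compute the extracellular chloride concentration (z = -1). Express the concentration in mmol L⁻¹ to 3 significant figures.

Nernst: E = (26.4/-1) · ln([out]/[in]), so ln([out]/[in]) = -49.3 × -1 / 26.4 = 1.8674.
[out]/[in] = e^(1.8674) = 6.472.
[out] = 6.472 × 19.8 = 128.1 mmol L⁻¹.

128 mmol L⁻¹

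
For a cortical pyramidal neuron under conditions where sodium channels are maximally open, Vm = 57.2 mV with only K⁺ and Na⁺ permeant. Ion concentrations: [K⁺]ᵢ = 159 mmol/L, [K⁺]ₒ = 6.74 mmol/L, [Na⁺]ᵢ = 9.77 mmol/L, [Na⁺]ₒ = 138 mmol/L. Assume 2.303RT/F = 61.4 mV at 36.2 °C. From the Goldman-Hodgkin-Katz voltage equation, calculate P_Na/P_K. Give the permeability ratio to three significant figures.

Let α = P_Na/P_K. GHK: Vm = 61.4·log₁₀[(Kₒ + α·Naₒ)/(Kᵢ + α·Naᵢ)].
10^(Vm/61.4) = 10^(57.2/61.4) = 8.5427
So 8.5427·(Kᵢ + α·Naᵢ) = Kₒ + α·Naₒ → α = (8.5427·159.0 − 6.74) / (138.0 − 8.5427·9.77)
α = (1358 − 6.74) / (138.0 − 83.46) = 1352/54.54 = 24.78

24.8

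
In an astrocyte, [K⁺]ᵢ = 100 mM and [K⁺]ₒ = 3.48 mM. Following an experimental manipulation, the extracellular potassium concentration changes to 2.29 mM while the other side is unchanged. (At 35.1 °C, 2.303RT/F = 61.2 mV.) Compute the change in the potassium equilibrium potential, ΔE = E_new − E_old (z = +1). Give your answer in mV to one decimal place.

E_old = (61.2/1)·log₁₀(3.48/100) = -89.26 mV
E_new = (61.2/1)·log₁₀(2.29/100) = -100.38 mV
ΔE = -100.38 − (-89.26) = -11.12 mV

-11.1 mV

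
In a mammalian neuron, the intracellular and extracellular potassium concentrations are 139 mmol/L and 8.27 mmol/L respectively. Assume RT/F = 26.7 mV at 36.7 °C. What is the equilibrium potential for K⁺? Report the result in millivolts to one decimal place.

-75.3 mV

E = (26.7/z) · ln([K⁺]_out/[K⁺]_in) with z = +1.
= (26.7/1) · ln(8.27/139) = 26.70 · ln(0.0595)
= 26.70 · (-2.8218) = -75.34 mV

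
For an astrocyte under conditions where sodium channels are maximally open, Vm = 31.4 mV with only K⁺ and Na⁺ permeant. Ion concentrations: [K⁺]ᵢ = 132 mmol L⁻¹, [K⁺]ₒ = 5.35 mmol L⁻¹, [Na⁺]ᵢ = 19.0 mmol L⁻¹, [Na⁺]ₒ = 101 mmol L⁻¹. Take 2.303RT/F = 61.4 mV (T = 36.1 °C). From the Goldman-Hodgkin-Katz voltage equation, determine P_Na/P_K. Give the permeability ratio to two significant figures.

Let α = P_Na/P_K. GHK: Vm = 61.4·log₁₀[(Kₒ + α·Naₒ)/(Kᵢ + α·Naᵢ)].
10^(Vm/61.4) = 10^(31.4/61.4) = 3.2464
So 3.2464·(Kᵢ + α·Naᵢ) = Kₒ + α·Naₒ → α = (3.2464·132.0 − 5.35) / (101.0 − 3.2464·19.0)
α = (428.5 − 5.35) / (101.0 − 61.68) = 423.2/39.32 = 10.76

11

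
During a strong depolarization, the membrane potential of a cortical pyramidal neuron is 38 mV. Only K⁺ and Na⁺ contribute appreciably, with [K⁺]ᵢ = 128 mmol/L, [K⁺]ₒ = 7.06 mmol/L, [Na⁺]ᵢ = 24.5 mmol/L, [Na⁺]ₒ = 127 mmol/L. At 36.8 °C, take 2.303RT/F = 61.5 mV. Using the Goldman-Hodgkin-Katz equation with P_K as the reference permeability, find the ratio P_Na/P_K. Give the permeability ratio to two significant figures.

Let α = P_Na/P_K. GHK: Vm = 61.5·log₁₀[(Kₒ + α·Naₒ)/(Kᵢ + α·Naᵢ)].
10^(Vm/61.5) = 10^(38.0/61.5) = 4.1485
So 4.1485·(Kᵢ + α·Naᵢ) = Kₒ + α·Naₒ → α = (4.1485·128.0 − 7.06) / (127.0 − 4.1485·24.5)
α = (531 − 7.06) / (127.0 − 101.6) = 523.9/25.36 = 20.66

21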